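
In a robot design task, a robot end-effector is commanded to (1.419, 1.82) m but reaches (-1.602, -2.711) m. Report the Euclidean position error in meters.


dx = -1.602 - (1.419) = -3.0210, dy = -2.711 - (1.82) = -4.5310
err = sqrt(9.126441 + 20.529961) = 5.4458

5.4458 m


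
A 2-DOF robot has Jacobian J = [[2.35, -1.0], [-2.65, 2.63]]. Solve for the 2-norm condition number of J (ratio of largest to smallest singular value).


JJ^T eigenvalues: trace(JJ^T) = 20.4619, det(JJ^T) = det(J)^2 = 12.46443025
s_max^2 = (20.4619 + sqrt(368.83163061))/2 = 19.83344487
s_min^2 = (20.4619 - sqrt(368.83163061))/2 = 0.62845513
kappa = s_max/s_min = sqrt(19.83344487/0.62845513) = 5.6177

5.6177


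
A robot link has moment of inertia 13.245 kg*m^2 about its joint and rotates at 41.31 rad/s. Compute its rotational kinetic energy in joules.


KE = (1/2)*I*omega^2 = 0.5*13.245*41.31^2 = 11301.4029

11301.4029 J


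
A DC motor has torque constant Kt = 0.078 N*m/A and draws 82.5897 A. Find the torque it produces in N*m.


tau = Kt * I = 0.078*82.5897 = 6.4420

6.4420 N*m


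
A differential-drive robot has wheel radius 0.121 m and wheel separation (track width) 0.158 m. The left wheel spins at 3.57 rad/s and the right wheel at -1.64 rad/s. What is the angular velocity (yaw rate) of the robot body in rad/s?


omega = r*(wR - wL)/L = 0.121*(-1.64 - (3.57))/0.158 = -3.9899

-3.9899 rad/s


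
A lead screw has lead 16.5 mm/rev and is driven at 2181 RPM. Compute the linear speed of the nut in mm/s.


v = lead * (RPM/60) = 16.5*2181/60 = 599.7750

599.7750 mm/s


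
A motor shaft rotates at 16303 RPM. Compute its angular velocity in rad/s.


omega = 16303 * 2*pi/60 = 1707.2462

1707.2462 rad/s


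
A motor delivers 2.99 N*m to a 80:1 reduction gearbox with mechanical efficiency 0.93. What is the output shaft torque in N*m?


tau_out = tau_in * N * eta = 2.99 * 80 * 0.93 = 222.4560

222.4560 N*m


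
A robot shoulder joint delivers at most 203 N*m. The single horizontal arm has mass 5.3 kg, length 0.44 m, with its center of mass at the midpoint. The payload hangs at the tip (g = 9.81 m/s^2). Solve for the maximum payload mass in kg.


tau_arm = m_arm*g*(L/2) = 5.3*9.81*0.44/2 = 11.4385 N*m
tau_payload = tau_max - tau_arm = 203 - 11.4385 = 191.5615
m_payload = tau_payload / (g*L) = 191.5615 / (9.81*0.44) = 44.3799

44.3799 kg


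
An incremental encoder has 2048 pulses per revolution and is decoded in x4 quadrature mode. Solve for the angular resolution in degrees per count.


resolution = 360 / (PPR * 4) = 360 / 8192 = 0.0439

0.0439 degrees


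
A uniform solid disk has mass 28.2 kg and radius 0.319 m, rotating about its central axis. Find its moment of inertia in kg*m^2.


I = (1/2)*m*R^2 = 0.5*28.2*0.319^2 = 1.4348

1.4348 kg*m^2


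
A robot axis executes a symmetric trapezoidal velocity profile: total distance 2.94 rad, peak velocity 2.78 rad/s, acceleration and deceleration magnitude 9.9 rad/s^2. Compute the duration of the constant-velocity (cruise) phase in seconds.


t_acc = v/a = 0.280808 s, d_acc = v^2/(2a) = 0.390323 rad each
d_cruise = 2.94 - 2*0.390323 = 2.159354 rad
t_cruise = d_cruise/v = 2.159354/2.78 = 0.7767

0.7767 s


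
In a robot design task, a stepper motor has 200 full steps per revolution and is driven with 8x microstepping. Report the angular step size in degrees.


step = 360/(200*8) = 360/1600 = 0.2250

0.2250 degrees


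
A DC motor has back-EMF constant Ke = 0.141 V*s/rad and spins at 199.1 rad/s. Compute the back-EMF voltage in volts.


V_emf = Ke * omega = 0.141*199.1 = 28.0731

28.0731 V


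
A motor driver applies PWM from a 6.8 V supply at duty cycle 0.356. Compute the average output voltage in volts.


V_avg = V_supply * D = 6.8*0.356 = 2.4208

2.4208 V


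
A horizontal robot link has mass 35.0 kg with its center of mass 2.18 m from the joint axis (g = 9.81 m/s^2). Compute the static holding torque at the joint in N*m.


tau = m*g*L = 35.0 * 9.81 * 2.18 = 748.5030

748.5030 N*m


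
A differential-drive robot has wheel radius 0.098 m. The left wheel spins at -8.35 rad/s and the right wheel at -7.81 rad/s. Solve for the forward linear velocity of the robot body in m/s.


v = r*(wR + wL)/2 = 0.098*(-7.81 + -8.35)/2 = -0.7918

-0.7918 m/s


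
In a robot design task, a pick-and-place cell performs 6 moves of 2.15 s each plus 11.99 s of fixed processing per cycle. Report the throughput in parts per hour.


T_cycle = 6*2.15 + 11.99 = 24.8900 s
rate = 3600/T = 144.6364

144.6364 parts/hour


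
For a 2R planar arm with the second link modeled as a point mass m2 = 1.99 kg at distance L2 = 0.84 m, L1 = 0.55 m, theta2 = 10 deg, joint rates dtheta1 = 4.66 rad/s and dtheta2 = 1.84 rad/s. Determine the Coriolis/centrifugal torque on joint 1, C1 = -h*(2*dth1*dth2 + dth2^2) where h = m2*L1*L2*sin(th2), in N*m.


h = m2*L1*L2*sin(th2) = 1.99*0.55*0.84*sin(10 deg) = 0.159649
C1 = -h*(2*4.66*1.84 + 1.84^2) = -0.159649*20.5344 = -3.2783

-3.2783 N*m


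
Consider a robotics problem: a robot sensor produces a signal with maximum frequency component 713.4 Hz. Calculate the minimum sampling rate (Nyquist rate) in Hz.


f_s,min = 2*f_max = 2*713.4 = 1426.8000

1426.8000 Hz


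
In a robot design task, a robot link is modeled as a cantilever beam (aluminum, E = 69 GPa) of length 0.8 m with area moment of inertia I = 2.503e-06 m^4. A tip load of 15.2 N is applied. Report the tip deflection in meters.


delta = F*L^3/(3*E*I) = 15.2*0.8^3/(3*6.900e+10*2.503e-06)
      = 7.7824/518121 = 1.5020e-05

1.5020e-05 m


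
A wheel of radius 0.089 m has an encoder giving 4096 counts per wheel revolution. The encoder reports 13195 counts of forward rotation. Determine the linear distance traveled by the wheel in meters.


revs = 13195/4096 = 3.221436
d = revs * 2*pi*r = 3.221436 * 2*pi*0.089 = 1.8014

1.8014 m


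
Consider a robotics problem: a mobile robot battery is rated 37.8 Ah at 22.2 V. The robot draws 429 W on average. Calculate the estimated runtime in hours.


E = 37.8*22.2 = 839.1600 Wh
t = E/P = 839.1600/429 = 1.9561

1.9561 hours


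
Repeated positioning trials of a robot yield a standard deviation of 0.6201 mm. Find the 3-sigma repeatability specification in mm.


repeatability = 3*sigma = 3*0.6201 = 1.8603

1.8603 mm


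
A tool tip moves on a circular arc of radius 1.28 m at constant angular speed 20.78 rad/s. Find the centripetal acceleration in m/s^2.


a_c = omega^2 * r = 20.78^2 * 1.28 = 552.7148

552.7148 m/s^2


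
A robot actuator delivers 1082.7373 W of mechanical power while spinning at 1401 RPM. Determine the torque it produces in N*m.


omega = 1401 * 2*pi/60 = 146.712377 rad/s
tau = P / omega = 1082.7373 / 146.712377 = 7.3800

7.3800 N*m


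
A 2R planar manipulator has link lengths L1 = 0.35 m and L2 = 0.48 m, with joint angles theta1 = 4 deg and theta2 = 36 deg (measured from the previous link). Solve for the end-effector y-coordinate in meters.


y = L1*sin(th1) + L2*sin(th1+th2) = 0.35*sin(4 deg) + 0.48*sin(40 deg) = 0.3330

0.3330 m


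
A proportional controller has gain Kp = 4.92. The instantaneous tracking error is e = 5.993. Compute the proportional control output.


u_P = Kp * e = 4.92 * 5.993 = 29.4856

29.4856


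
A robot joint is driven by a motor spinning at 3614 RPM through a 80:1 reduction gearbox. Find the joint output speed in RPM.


omega_joint = omega_motor / N = 3614 / 80 = 45.1750

45.1750 RPM


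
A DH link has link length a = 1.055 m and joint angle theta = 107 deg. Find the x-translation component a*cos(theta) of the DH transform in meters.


a*cos(theta) = 1.055*cos(107 deg) = -0.3085

-0.3085 m


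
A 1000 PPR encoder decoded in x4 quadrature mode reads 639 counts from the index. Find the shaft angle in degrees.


angle = counts * 360 / (PPR*4) = 639 * 360 / 4000 = 57.5100

57.5100 degrees


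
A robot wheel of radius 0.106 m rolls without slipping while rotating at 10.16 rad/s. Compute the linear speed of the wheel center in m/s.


v = omega * r = 10.16 * 0.106 = 1.0770

1.0770 m/s


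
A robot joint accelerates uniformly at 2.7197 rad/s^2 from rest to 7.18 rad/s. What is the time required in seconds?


t = delta_omega / alpha = 7.18 / 2.7197 = 2.6400

2.6400 s


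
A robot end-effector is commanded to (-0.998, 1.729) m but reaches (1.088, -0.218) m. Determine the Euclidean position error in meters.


dx = 1.088 - (-0.998) = 2.0860, dy = -0.218 - (1.729) = -1.9470
err = sqrt(4.351396 + 3.790809) = 2.8535

2.8535 m


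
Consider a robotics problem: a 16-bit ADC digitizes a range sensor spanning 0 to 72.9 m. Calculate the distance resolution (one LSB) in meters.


res = range / 2^n = 72.9/2^16 = 72.9/65536 = 0.0011

0.0011 m


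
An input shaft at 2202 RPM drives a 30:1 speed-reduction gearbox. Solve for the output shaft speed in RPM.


omega_out = omega_in / N = 2202 / 30 = 73.4000

73.4000 RPM


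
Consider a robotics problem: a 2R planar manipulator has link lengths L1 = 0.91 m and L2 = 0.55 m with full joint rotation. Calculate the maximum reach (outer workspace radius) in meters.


r_max = L1 + L2 = 0.91 + 0.55 = 1.4600

1.4600 m


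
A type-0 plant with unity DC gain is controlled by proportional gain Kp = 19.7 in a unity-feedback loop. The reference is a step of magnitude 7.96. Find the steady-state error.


e_ss = R/(1 + Kp) = 7.96/(1 + 19.7) = 7.96/20.7000 = 0.3845

0.3845


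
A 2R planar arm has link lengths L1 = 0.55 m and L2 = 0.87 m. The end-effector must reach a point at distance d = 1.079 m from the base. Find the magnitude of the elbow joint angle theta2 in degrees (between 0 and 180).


cos(th2) = (d^2 - L1^2 - L2^2)/(2*L1*L2) = (1.079^2 - 0.55^2 - 0.87^2)/(2*0.55*0.87) = 0.10955172
th2 = acos(0.10955172) = 83.7105 deg

83.7105 degrees


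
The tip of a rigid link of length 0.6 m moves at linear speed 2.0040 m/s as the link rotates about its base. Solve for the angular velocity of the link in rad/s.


omega = v / L = 2.0040 / 0.6 = 3.3400

3.3400 rad/s


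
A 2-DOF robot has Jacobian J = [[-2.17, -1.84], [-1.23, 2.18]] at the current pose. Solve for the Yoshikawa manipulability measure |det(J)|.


det(J) = -2.17*2.18 - (-1.84)*(-1.23) = -6.9938
|det(J)| = 6.9938

6.9938


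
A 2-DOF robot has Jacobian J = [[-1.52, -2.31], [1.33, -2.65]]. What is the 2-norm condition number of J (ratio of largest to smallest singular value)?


JJ^T eigenvalues: trace(JJ^T) = 16.4379, det(JJ^T) = det(J)^2 = 50.41426009
s_max^2 = (16.4379 + sqrt(68.54751605))/2 = 12.35862137
s_min^2 = (16.4379 - sqrt(68.54751605))/2 = 4.07927863
kappa = s_max/s_min = sqrt(12.35862137/4.07927863) = 1.7406

1.7406


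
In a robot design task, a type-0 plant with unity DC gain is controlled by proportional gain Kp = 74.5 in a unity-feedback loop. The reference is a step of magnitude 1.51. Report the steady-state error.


e_ss = R/(1 + Kp) = 1.51/(1 + 74.5) = 1.51/75.5000 = 0.0200

0.0200


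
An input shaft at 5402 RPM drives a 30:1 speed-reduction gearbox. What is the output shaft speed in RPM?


omega_out = omega_in / N = 5402 / 30 = 180.0667

180.0667 RPM


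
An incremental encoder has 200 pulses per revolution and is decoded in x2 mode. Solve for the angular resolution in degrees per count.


resolution = 360 / (PPR * 2) = 360 / 400 = 0.9000

0.9000 degrees


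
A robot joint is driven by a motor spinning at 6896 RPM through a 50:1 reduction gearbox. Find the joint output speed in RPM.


omega_joint = omega_motor / N = 6896 / 50 = 137.9200

137.9200 RPM


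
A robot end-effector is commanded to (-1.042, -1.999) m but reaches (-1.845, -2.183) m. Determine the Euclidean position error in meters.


dx = -1.845 - (-1.042) = -0.8030, dy = -2.183 - (-1.999) = -0.1840
err = sqrt(0.644809 + 0.033856) = 0.8238

0.8238 m


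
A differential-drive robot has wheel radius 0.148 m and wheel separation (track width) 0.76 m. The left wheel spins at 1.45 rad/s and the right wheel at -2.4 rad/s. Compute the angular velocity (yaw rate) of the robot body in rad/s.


omega = r*(wR - wL)/L = 0.148*(-2.4 - (1.45))/0.76 = -0.7497

-0.7497 rad/s


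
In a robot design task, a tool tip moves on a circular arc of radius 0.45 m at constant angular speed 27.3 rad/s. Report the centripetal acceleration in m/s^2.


a_c = omega^2 * r = 27.3^2 * 0.45 = 335.3805

335.3805 m/s^2


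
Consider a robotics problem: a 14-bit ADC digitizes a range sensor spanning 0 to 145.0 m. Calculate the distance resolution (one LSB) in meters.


res = range / 2^n = 145.0/2^14 = 145.0/16384 = 0.0089

0.0089 m


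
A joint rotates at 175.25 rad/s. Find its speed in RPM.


RPM = 175.25 * 60/(2*pi) = 1673.5142

1673.5142 RPM


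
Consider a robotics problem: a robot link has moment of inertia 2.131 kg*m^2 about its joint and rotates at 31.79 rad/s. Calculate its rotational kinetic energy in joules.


KE = (1/2)*I*omega^2 = 0.5*2.131*31.79^2 = 1076.7987

1076.7987 J


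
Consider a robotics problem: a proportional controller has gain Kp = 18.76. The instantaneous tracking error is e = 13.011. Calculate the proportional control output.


u_P = Kp * e = 18.76 * 13.011 = 244.0864

244.0864


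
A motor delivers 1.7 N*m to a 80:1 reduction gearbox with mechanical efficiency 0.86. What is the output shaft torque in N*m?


tau_out = tau_in * N * eta = 1.7 * 80 * 0.86 = 116.9600

116.9600 N*m


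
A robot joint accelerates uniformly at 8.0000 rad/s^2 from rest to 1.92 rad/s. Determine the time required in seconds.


t = delta_omega / alpha = 1.92 / 8.0000 = 0.2400

0.2400 s


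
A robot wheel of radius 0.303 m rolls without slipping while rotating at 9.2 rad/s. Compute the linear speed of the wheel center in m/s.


v = omega * r = 9.2 * 0.303 = 2.7876

2.7876 m/s


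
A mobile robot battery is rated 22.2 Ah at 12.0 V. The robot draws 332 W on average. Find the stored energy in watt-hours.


E = capacity * V = 22.2*12.0 = 266.4000

266.4000 Wh


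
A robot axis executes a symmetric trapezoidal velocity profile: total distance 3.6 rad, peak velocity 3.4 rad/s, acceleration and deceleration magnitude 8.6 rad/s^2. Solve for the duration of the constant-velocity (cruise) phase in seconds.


t_acc = v/a = 0.395349 s, d_acc = v^2/(2a) = 0.672093 rad each
d_cruise = 3.6 - 2*0.672093 = 2.255814 rad
t_cruise = d_cruise/v = 2.255814/3.4 = 0.6635

0.6635 s


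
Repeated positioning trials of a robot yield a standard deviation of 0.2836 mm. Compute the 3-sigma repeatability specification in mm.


repeatability = 3*sigma = 3*0.2836 = 0.8508

0.8508 mm


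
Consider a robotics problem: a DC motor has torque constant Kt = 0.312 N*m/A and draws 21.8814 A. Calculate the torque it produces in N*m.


tau = Kt * I = 0.312*21.8814 = 6.8270

6.8270 N*m


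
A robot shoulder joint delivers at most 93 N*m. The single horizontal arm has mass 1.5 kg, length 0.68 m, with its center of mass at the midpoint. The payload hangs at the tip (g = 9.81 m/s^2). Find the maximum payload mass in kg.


tau_arm = m_arm*g*(L/2) = 1.5*9.81*0.68/2 = 5.0031 N*m
tau_payload = tau_max - tau_arm = 93 - 5.0031 = 87.9969
m_payload = tau_payload / (g*L) = 87.9969 / (9.81*0.68) = 13.1914

13.1914 kg


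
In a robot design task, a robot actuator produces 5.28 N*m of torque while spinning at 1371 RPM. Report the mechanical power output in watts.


omega = 1371 * 2*pi/60 = 143.570784 rad/s
P = tau * omega = 5.28 * 143.570784 = 758.0537

758.0537 W


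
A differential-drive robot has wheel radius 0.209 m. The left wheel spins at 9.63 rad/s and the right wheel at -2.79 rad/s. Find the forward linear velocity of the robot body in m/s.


v = r*(wR + wL)/2 = 0.209*(-2.79 + 9.63)/2 = 0.7148

0.7148 m/s


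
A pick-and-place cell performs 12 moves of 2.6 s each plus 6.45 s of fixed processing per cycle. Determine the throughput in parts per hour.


T_cycle = 12*2.6 + 6.45 = 37.6500 s
rate = 3600/T = 95.6175

95.6175 parts/hour


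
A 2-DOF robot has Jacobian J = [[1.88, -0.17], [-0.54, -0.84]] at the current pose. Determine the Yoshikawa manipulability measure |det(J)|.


det(J) = 1.88*-0.84 - (-0.17)*(-0.54) = -1.6710
|det(J)| = 1.6710

1.6710


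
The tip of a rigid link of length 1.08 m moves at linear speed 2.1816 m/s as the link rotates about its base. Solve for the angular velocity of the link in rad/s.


omega = v / L = 2.1816 / 1.08 = 2.0200

2.0200 rad/s


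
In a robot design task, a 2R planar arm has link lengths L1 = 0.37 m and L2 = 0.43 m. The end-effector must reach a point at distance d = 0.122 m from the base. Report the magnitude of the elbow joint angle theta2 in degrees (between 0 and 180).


cos(th2) = (d^2 - L1^2 - L2^2)/(2*L1*L2) = (0.122^2 - 0.37^2 - 0.43^2)/(2*0.37*0.43) = -0.96453803
th2 = acos(-0.96453803) = 164.6958 deg

164.6958 degrees


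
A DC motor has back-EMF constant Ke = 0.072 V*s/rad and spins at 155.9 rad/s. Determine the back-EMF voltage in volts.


V_emf = Ke * omega = 0.072*155.9 = 11.2248

11.2248 V


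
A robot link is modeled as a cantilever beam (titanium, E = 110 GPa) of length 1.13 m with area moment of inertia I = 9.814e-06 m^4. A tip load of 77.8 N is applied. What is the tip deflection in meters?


delta = F*L^3/(3*E*I) = 77.8*1.13^3/(3*1.100e+11*9.814e-06)
      = 112.2573866/3238620 = 3.4662e-05

3.4662e-05 m


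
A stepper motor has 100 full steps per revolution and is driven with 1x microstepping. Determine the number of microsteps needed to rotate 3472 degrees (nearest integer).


step_size = 360/(100*1) = 360/100 = 3.600000 deg
n = 3472/(360/100) = 3472*100/360 = 964.4444 -> 964

964 steps


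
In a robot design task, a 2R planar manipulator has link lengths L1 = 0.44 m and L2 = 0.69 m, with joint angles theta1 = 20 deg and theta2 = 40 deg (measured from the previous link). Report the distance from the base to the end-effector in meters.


x = L1*cos(th1) + L2*cos(th1+th2) = 0.758465
y = L1*sin(th1) + L2*sin(th1+th2) = 0.748046
d = sqrt(x^2 + y^2) = sqrt(0.575269 + 0.559573) = 1.0653

1.0653 m


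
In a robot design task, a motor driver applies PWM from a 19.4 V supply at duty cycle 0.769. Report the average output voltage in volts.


V_avg = V_supply * D = 19.4*0.769 = 14.9186

14.9186 V


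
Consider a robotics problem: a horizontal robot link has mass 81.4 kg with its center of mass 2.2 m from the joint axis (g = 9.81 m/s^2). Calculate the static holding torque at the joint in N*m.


tau = m*g*L = 81.4 * 9.81 * 2.2 = 1756.7748

1756.7748 N*m


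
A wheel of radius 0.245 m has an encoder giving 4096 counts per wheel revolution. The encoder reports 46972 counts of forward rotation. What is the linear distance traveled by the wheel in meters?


revs = 46972/4096 = 11.467773
d = revs * 2*pi*r = 11.467773 * 2*pi*0.245 = 17.6533

17.6533 m


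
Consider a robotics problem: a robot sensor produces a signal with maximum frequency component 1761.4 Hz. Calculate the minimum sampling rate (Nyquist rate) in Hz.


f_s,min = 2*f_max = 2*1761.4 = 3522.8000

3522.8000 Hz


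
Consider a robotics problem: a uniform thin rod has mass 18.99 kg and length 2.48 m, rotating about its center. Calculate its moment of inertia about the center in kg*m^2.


I = (1/12)*m*L^2 = (1/12)*18.99*2.48^2 = 9.7330

9.7330 kg*m^2


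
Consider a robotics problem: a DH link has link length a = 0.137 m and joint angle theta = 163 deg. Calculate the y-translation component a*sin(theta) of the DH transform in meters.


a*sin(theta) = 0.137*sin(163 deg) = 0.0401

0.0401 m


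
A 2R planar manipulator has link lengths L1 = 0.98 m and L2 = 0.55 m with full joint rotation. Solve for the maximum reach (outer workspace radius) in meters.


r_max = L1 + L2 = 0.98 + 0.55 = 1.5300

1.5300 m


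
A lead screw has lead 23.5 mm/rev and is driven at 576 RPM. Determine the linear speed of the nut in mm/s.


v = lead * (RPM/60) = 23.5*576/60 = 225.6000

225.6000 mm/s


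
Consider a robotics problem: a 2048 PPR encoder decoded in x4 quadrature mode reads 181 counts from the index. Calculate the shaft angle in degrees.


angle = counts * 360 / (PPR*4) = 181 * 360 / 8192 = 7.9541

7.9541 degrees


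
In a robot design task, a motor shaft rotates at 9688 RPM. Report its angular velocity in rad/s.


omega = 9688 * 2*pi/60 = 1014.5250

1014.5250 rad/s


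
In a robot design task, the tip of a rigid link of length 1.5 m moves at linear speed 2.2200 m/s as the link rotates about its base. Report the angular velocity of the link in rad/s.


omega = v / L = 2.2200 / 1.5 = 1.4800

1.4800 rad/s


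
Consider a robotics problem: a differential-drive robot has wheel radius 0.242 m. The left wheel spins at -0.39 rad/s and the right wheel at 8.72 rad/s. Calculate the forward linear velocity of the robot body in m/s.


v = r*(wR + wL)/2 = 0.242*(8.72 + -0.39)/2 = 1.0079

1.0079 m/s


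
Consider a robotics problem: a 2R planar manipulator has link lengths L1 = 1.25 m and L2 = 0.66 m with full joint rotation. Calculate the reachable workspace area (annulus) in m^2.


r_max = L1 + L2 = 1.9100, r_min = |L1 - L2| = 0.5900
A = pi*(r_max^2 - r_min^2) = pi*(3.6481 - 0.3481) = 10.3673

10.3673 m^2


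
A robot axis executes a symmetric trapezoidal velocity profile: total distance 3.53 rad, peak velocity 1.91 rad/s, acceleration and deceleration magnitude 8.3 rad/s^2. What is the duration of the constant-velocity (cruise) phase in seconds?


t_acc = v/a = 0.230120 s, d_acc = v^2/(2a) = 0.219765 rad each
d_cruise = 3.53 - 2*0.219765 = 3.090470 rad
t_cruise = d_cruise/v = 3.090470/1.91 = 1.6180

1.6180 s


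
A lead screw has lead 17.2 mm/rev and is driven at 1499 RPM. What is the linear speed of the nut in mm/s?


v = lead * (RPM/60) = 17.2*1499/60 = 429.7133

429.7133 mm/s


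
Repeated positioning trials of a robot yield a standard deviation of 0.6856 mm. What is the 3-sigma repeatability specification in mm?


repeatability = 3*sigma = 3*0.6856 = 2.0568

2.0568 mm


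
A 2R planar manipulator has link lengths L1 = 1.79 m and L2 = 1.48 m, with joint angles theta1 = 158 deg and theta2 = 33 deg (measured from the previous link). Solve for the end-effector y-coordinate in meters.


y = L1*sin(th1) + L2*sin(th1+th2) = 1.79*sin(158 deg) + 1.48*sin(191 deg) = 0.3881

0.3881 m


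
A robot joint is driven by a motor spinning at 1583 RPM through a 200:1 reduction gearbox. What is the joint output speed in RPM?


omega_joint = omega_motor / N = 1583 / 200 = 7.9150

7.9150 RPM


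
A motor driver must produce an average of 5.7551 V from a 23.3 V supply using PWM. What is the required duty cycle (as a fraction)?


D = V_avg/V_supply = 5.7551/23.3 = 0.2470

0.2470


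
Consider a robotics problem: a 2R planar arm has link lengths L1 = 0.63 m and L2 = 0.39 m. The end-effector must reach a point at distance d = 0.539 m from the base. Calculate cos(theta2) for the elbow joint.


cos(th2) = (d^2 - L1^2 - L2^2)/(2*L1*L2) = (0.539^2 - 0.63^2 - 0.39^2)/(2*0.63*0.39) = -0.5260

-0.5260


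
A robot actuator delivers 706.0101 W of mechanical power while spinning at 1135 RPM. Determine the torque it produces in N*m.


omega = 1135 * 2*pi/60 = 118.856922 rad/s
tau = P / omega = 706.0101 / 118.856922 = 5.9400

5.9400 N*m


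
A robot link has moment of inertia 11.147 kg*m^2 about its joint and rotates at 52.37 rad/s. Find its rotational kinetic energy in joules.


KE = (1/2)*I*omega^2 = 0.5*11.147*52.37^2 = 15285.9753

15285.9753 J


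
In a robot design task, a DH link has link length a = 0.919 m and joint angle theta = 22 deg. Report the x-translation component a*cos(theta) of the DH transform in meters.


a*cos(theta) = 0.919*cos(22 deg) = 0.8521

0.8521 m


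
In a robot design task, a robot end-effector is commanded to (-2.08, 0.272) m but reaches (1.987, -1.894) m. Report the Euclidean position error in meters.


dx = 1.987 - (-2.08) = 4.0670, dy = -1.894 - (0.272) = -2.1660
err = sqrt(16.540489 + 4.691556) = 4.6078

4.6078 m


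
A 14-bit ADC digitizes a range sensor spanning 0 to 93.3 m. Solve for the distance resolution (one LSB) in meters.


res = range / 2^n = 93.3/2^14 = 93.3/16384 = 0.0057

0.0057 m


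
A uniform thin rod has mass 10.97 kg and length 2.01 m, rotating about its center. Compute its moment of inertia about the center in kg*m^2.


I = (1/12)*m*L^2 = (1/12)*10.97*2.01^2 = 3.6933

3.6933 kg*m^2


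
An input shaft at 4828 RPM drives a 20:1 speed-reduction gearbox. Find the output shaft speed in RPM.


omega_out = omega_in / N = 4828 / 20 = 241.4000

241.4000 RPM


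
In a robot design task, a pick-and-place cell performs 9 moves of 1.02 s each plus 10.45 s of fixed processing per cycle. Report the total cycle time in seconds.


T = 9*1.02 + 10.45 = 19.6300

19.6300 s


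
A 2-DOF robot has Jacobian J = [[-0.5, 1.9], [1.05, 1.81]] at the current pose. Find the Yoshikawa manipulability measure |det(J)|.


det(J) = -0.5*1.81 - (1.9)*(1.05) = -2.9000
|det(J)| = 2.9000

2.9000


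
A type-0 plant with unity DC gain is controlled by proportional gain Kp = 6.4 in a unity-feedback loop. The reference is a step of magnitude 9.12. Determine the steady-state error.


e_ss = R/(1 + Kp) = 9.12/(1 + 6.4) = 9.12/7.4000 = 1.2324

1.2324


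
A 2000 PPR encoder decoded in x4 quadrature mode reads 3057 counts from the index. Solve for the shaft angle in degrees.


angle = counts * 360 / (PPR*4) = 3057 * 360 / 8000 = 137.5650

137.5650 degrees


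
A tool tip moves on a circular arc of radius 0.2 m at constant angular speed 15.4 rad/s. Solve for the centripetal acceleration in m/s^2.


a_c = omega^2 * r = 15.4^2 * 0.2 = 47.4320

47.4320 m/s^2


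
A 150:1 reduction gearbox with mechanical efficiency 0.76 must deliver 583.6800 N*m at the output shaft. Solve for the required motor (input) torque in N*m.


tau_in = tau_out / (N * eta) = 583.6800 / (150 * 0.76) = 5.1200

5.1200 N*m


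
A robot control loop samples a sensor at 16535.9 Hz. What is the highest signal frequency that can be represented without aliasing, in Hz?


f_max = f_s/2 = 16535.9/2 = 8267.9500

8267.9500 Hz


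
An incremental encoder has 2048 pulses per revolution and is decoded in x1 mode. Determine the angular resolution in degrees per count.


resolution = 360 / (PPR * 1) = 360 / 2048 = 0.1758

0.1758 degrees


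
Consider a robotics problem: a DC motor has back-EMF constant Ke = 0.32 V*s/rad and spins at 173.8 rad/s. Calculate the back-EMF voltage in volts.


V_emf = Ke * omega = 0.32*173.8 = 55.6160

55.6160 V


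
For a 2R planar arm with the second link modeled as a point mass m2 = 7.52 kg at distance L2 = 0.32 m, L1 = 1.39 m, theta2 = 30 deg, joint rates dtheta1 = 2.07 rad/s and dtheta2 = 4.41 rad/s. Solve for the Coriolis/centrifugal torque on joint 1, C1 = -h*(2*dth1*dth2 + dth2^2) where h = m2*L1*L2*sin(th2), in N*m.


h = m2*L1*L2*sin(th2) = 7.52*1.39*0.32*sin(30 deg) = 1.672448
C1 = -h*(2*2.07*4.41 + 4.41^2) = -1.672448*37.7055 = -63.0605

-63.0605 N*m


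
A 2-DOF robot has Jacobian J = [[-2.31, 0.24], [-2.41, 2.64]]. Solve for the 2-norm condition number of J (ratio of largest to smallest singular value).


JJ^T eigenvalues: trace(JJ^T) = 18.1714, det(JJ^T) = det(J)^2 = 30.47040000
s_max^2 = (18.1714 + sqrt(208.31817796))/2 = 16.30231586
s_min^2 = (18.1714 - sqrt(208.31817796))/2 = 1.86908414
kappa = s_max/s_min = sqrt(16.30231586/1.86908414) = 2.9533

2.9533


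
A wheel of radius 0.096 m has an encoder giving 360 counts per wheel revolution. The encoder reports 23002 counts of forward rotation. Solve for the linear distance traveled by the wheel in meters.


revs = 23002/360 = 63.894444
d = revs * 2*pi*r = 63.894444 * 2*pi*0.096 = 38.5402

38.5402 m


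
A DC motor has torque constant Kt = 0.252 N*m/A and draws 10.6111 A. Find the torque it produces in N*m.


tau = Kt * I = 0.252*10.6111 = 2.6740

2.6740 N*m


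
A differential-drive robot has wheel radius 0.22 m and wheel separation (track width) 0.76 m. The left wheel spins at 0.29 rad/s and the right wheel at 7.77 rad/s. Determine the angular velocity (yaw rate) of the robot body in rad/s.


omega = r*(wR - wL)/L = 0.22*(7.77 - (0.29))/0.76 = 2.1653

2.1653 rad/s


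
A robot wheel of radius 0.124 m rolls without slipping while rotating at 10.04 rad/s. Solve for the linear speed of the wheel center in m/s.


v = omega * r = 10.04 * 0.124 = 1.2450

1.2450 m/s


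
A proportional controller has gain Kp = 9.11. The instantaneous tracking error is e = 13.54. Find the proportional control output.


u_P = Kp * e = 9.11 * 13.54 = 123.3494

123.3494


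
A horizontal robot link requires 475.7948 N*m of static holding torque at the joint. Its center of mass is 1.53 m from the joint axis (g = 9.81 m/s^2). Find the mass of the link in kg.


m = tau / (g*L) = 475.7948 / (9.81 * 1.53) = 31.7000

31.7000 kg


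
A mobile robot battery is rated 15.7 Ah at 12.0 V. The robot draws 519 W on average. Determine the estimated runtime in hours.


E = 15.7*12.0 = 188.4000 Wh
t = E/P = 188.4000/519 = 0.3630

0.3630 hours


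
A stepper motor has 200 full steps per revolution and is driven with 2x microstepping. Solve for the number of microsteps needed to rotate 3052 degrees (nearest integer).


step_size = 360/(200*2) = 360/400 = 0.900000 deg
n = 3052/(360/400) = 3052*400/360 = 3391.1111 -> 3391

3391 steps


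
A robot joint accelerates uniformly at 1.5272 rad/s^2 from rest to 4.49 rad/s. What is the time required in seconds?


t = delta_omega / alpha = 4.49 / 1.5272 = 2.9400

2.9400 s


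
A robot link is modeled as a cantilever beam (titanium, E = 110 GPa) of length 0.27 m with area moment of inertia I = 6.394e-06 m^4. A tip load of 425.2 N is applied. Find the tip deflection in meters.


delta = F*L^3/(3*E*I) = 425.2*0.27^3/(3*1.100e+11*6.394e-06)
      = 8.3692116/2110020 = 3.9664e-06

3.9664e-06 m


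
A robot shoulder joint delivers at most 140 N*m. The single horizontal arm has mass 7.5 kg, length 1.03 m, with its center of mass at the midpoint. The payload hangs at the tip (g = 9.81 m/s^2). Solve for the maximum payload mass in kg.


tau_arm = m_arm*g*(L/2) = 7.5*9.81*1.03/2 = 37.8911 N*m
tau_payload = tau_max - tau_arm = 140 - 37.8911 = 102.1089
m_payload = tau_payload / (g*L) = 102.1089 / (9.81*1.03) = 10.1055

10.1055 kg


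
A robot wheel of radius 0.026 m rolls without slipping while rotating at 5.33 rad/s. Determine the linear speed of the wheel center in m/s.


v = omega * r = 5.33 * 0.026 = 0.1386

0.1386 m/s


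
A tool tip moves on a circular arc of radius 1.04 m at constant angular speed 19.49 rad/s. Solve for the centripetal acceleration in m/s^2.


a_c = omega^2 * r = 19.49^2 * 1.04 = 395.0545

395.0545 m/s^2


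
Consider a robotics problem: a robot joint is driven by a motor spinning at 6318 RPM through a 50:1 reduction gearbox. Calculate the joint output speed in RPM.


omega_joint = omega_motor / N = 6318 / 50 = 126.3600

126.3600 RPM


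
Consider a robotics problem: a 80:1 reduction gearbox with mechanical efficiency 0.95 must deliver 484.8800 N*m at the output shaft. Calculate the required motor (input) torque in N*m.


tau_in = tau_out / (N * eta) = 484.8800 / (80 * 0.95) = 6.3800

6.3800 N*m


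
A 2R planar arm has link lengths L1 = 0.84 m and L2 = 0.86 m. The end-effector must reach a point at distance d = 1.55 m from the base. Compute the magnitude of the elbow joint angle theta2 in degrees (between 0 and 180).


cos(th2) = (d^2 - L1^2 - L2^2)/(2*L1*L2) = (1.55^2 - 0.84^2 - 0.86^2)/(2*0.84*0.86) = 0.66258306
th2 = acos(0.66258306) = 48.5028 deg

48.5028 degrees


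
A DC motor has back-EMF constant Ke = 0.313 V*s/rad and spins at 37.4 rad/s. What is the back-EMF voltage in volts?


V_emf = Ke * omega = 0.313*37.4 = 11.7062

11.7062 V


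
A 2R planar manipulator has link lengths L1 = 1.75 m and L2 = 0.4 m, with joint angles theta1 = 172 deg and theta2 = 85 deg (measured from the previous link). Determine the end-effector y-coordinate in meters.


y = L1*sin(th1) + L2*sin(th1+th2) = 1.75*sin(172 deg) + 0.4*sin(257 deg) = -0.1462

-0.1462 m


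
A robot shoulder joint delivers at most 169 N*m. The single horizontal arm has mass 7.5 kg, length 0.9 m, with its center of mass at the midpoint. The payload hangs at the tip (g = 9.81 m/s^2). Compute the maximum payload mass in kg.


tau_arm = m_arm*g*(L/2) = 7.5*9.81*0.9/2 = 33.1088 N*m
tau_payload = tau_max - tau_arm = 169 - 33.1088 = 135.8912
m_payload = tau_payload / (g*L) = 135.8912 / (9.81*0.9) = 15.3915

15.3915 kg


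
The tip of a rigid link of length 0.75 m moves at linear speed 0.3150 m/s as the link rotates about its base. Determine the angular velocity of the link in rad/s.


omega = v / L = 0.3150 / 0.75 = 0.4200

0.4200 rad/s


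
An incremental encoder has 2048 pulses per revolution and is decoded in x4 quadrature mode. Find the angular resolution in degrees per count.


resolution = 360 / (PPR * 4) = 360 / 8192 = 0.0439

0.0439 degrees


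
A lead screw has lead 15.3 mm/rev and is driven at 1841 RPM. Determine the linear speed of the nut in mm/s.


v = lead * (RPM/60) = 15.3*1841/60 = 469.4550

469.4550 mm/s


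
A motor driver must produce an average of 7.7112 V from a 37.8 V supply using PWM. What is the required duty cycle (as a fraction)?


D = V_avg/V_supply = 7.7112/37.8 = 0.2040

0.2040


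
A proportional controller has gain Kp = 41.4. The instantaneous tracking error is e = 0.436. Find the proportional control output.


u_P = Kp * e = 41.4 * 0.436 = 18.0504

18.0504


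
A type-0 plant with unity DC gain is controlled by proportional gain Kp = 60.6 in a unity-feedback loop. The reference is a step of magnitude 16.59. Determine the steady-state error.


e_ss = R/(1 + Kp) = 16.59/(1 + 60.6) = 16.59/61.6000 = 0.2693

0.2693


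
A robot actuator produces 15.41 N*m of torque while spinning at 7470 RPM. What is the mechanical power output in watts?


omega = 7470 * 2*pi/60 = 782.256571 rad/s
P = tau * omega = 15.41 * 782.256571 = 12054.5738

12054.5738 W


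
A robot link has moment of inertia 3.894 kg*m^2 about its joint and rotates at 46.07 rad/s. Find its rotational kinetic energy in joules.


KE = (1/2)*I*omega^2 = 0.5*3.894*46.07^2 = 4132.4002

4132.4002 J


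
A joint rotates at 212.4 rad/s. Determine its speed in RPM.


RPM = 212.4 * 60/(2*pi) = 2028.2706

2028.2706 RPM


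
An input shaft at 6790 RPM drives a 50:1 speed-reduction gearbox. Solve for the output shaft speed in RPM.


omega_out = omega_in / N = 6790 / 50 = 135.8000

135.8000 RPM


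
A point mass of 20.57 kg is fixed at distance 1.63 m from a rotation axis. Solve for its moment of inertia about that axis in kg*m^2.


I = m*r^2 = 20.57*1.63^2 = 54.6524

54.6524 kg*m^2


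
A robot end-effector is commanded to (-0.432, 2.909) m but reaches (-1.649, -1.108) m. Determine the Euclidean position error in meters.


dx = -1.649 - (-0.432) = -1.2170, dy = -1.108 - (2.909) = -4.0170
err = sqrt(1.481089 + 16.136289) = 4.1973

4.1973 m


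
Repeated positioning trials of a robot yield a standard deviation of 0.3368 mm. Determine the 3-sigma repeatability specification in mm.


repeatability = 3*sigma = 3*0.3368 = 1.0104

1.0104 mm


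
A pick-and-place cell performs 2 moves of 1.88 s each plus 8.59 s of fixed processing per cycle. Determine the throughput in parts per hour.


T_cycle = 2*1.88 + 8.59 = 12.3500 s
rate = 3600/T = 291.4980

291.4980 parts/hour


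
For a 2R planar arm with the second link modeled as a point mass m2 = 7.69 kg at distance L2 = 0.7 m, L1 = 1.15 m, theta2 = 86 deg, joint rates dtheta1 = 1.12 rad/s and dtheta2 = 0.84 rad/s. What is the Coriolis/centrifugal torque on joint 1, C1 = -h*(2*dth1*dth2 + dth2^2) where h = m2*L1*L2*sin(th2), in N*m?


h = m2*L1*L2*sin(th2) = 7.69*1.15*0.7*sin(86 deg) = 6.175370
C1 = -h*(2*1.12*0.84 + 0.84^2) = -6.175370*2.5872 = -15.9769

-15.9769 N*m


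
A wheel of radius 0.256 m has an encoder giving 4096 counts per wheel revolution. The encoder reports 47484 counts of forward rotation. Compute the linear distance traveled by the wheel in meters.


revs = 47484/4096 = 11.592773
d = revs * 2*pi*r = 11.592773 * 2*pi*0.256 = 18.6469

18.6469 m


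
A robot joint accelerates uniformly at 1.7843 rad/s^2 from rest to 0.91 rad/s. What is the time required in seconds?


t = delta_omega / alpha = 0.91 / 1.7843 = 0.5100

0.5100 s


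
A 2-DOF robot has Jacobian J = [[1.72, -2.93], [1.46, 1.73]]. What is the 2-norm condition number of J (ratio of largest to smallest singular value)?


JJ^T eigenvalues: trace(JJ^T) = 16.6678, det(JJ^T) = det(J)^2 = 52.61181156
s_max^2 = (16.6678 + sqrt(67.36831060))/2 = 12.43781004
s_min^2 = (16.6678 - sqrt(67.36831060))/2 = 4.22998996
kappa = s_max/s_min = sqrt(12.43781004/4.22998996) = 1.7148

1.7148


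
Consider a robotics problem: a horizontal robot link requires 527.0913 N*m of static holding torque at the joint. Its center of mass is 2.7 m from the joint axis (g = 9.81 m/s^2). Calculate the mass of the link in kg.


m = tau / (g*L) = 527.0913 / (9.81 * 2.7) = 19.9000

19.9000 kg


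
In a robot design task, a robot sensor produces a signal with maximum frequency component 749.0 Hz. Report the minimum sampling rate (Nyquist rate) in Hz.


f_s,min = 2*f_max = 2*749.0 = 1498.0000

1498.0000 Hz


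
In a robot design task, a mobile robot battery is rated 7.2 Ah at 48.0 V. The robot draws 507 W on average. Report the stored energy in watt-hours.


E = capacity * V = 7.2*48.0 = 345.6000

345.6000 Wh


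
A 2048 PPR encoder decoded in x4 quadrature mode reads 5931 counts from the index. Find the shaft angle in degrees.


angle = counts * 360 / (PPR*4) = 5931 * 360 / 8192 = 260.6396

260.6396 degrees


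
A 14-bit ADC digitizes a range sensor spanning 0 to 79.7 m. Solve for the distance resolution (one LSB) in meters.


res = range / 2^n = 79.7/2^14 = 79.7/16384 = 0.0049

0.0049 m


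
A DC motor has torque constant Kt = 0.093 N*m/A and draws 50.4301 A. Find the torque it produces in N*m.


tau = Kt * I = 0.093*50.4301 = 4.6900

4.6900 N*m


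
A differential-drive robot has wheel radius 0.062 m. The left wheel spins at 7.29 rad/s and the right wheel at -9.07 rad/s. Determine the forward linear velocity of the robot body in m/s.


v = r*(wR + wL)/2 = 0.062*(-9.07 + 7.29)/2 = -0.0552

-0.0552 m/s


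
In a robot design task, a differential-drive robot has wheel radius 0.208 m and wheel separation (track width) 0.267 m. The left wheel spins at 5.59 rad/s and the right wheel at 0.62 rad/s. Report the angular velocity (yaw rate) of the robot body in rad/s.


omega = r*(wR - wL)/L = 0.208*(0.62 - (5.59))/0.267 = -3.8718

-3.8718 rad/s


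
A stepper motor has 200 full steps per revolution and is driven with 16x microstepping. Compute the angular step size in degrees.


step = 360/(200*16) = 360/3200 = 0.1125

0.1125 degrees


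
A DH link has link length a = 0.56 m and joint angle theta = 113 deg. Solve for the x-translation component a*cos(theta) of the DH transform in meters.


a*cos(theta) = 0.56*cos(113 deg) = -0.2188

-0.2188 m


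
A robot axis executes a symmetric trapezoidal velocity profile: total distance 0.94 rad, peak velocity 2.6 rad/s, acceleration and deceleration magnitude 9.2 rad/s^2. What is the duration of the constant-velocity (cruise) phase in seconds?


t_acc = v/a = 0.282609 s, d_acc = v^2/(2a) = 0.367391 rad each
d_cruise = 0.94 - 2*0.367391 = 0.205218 rad
t_cruise = d_cruise/v = 0.205218/2.6 = 0.0789

0.0789 s
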